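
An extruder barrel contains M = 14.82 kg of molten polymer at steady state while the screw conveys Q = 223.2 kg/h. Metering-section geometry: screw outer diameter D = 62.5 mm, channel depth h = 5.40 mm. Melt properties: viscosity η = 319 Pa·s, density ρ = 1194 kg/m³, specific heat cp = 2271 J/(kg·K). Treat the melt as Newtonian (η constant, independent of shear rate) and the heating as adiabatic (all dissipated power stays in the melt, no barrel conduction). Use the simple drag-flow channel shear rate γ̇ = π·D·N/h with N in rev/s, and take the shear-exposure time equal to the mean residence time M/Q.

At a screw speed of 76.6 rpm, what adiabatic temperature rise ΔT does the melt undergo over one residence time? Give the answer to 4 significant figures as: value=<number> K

Q_s = Q / 3600 = 223.2 / 3600 = 0.062 kg/s
Mean residence time: t_res = M/Q_s = 14.82 kg / 0.062 kg/s = 239.032 s
Geometry in metres: D = 62.5 mm → 0.0625 m, h = 5.40 mm → 0.0054 m; screw speed N = 76.6 rpm = 1.27667 rev/s
γ̇ = π D N / h = (π)(0.0625)(1.27667) / 0.0054 = 46.4209 s⁻¹
ΔT = η·γ̇²·t_res/(ρ·cp) = [319 × 46.4209² × 239.032] / [1194 × 2271] = 60.5973 K

value=60.60 K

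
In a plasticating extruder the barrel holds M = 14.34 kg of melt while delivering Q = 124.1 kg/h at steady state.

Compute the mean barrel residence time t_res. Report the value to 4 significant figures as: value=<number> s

value=416.0 s

Q_s = Q / 3600 = 124.1 / 3600 = 0.0344722 kg/s
Mean residence time: t_res = M/Q_s = 14.34 kg / 0.0344722 kg/s = 415.987 s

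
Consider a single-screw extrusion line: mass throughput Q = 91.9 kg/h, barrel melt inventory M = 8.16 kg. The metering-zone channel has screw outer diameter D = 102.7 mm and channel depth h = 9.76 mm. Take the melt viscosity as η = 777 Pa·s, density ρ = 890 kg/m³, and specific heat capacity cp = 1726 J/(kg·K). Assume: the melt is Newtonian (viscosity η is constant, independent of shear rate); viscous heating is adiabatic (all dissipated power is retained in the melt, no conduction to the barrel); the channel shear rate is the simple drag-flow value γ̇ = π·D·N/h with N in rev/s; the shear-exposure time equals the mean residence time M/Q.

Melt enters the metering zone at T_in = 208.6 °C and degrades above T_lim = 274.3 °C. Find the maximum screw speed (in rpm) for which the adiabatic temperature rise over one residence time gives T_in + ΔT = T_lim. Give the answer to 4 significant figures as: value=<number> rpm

value=36.59 rpm

Convert throughput: Q = 91.9 kg/h = 91.9/3600 = 0.0255278 kg/s
Mean residence time: t_res = M/Q_s = 8.16 kg / 0.0255278 kg/s = 319.652 s
D = 102.7 mm = 0.1027 m;  h = 9.76 mm = 0.00976 m
ΔT_a = T_lim − T_in = 274.3 − 208.6 = 65.7 K
Invert ΔT = ηγ̇²t_res/(ρcp) for γ̇: γ̇_max² = ΔT_a ρ cp / (η t_res) = 65.7·890·1726 / (777·319.652) = 406.348 s⁻²
γ̇_max = sqrt(406.348) = 20.1581 s⁻¹
N_max = γ̇_max·h / (π·D) = 20.1581 · 0.00976 / (π · 0.1027) = 0.609787 rev/s = 36.5872 rpm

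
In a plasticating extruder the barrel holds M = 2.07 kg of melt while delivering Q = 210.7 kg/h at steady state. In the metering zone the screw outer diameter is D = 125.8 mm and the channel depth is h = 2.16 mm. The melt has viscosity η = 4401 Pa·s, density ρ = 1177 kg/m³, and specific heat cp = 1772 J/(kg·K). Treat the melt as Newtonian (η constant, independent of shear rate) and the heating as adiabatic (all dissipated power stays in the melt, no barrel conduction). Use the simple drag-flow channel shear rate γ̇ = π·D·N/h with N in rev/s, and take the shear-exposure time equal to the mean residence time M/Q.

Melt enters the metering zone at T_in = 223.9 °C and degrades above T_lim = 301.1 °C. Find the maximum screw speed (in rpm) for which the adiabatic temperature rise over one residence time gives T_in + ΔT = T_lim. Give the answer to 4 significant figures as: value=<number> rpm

value=10.55 rpm

Throughput in SI: Q_s = 210.7 kg/h ÷ 3600 s/h = 0.0585278 kg/s
t_res = M / Q_s = 2.07 ÷ 0.0585278 = 35.3678 s
Convert to metres: D = 0.1258 m, h = 0.00216 m
ΔT_a = T_lim − T_in = 301.1 °C − 223.9 °C = 77.2 K
γ̇_max² = ΔT_a·ρ·cp/(η·t_res) = 77.2·1177·1772/(4401·35.3678) = 1034.42 s⁻²
γ̇_max = sqrt(1034.42) = 32.1624 s⁻¹
Solve γ̇ = πDN/h for N: N_max = γ̇_max·h/(π·D) = 32.1624 × 0.00216 / (π × 0.1258) = 0.175781 rev/s = 10.5469 rpm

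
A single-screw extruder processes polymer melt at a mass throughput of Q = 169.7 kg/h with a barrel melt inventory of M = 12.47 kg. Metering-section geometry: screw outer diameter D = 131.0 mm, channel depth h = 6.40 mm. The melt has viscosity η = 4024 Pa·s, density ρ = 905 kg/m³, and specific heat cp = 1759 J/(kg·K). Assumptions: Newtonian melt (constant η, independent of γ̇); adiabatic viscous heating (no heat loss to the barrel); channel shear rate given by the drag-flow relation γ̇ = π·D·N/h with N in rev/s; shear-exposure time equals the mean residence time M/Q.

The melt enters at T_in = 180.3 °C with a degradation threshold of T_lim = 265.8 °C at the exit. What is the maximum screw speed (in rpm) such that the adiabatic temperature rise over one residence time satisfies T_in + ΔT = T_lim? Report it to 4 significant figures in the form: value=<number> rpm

Convert throughput: Q = 169.7 kg/h = 169.7/3600 = 0.0471389 kg/s
Mean residence time: t_res = M/Q_s = 12.47 kg / 0.0471389 kg/s = 264.537 s
D = 131.0 mm = 0.131 m;  h = 6.40 mm = 0.0064 m
ΔT_a = T_lim − T_in = 265.8 − 180.3 = 85.5 K
γ̇_max² = ΔT_a·ρ·cp/(η·t_res) = 85.5·905·1759/(4024·264.537) = 127.86 s⁻²
γ̇_max = sqrt(127.86) = 11.3075 s⁻¹
N_max = γ̇_max h / (πD) = 11.3075·0.0064/(π·0.131) = 0.175844 rev/s → ×60 = 10.5506 rpm

value=10.55 rpm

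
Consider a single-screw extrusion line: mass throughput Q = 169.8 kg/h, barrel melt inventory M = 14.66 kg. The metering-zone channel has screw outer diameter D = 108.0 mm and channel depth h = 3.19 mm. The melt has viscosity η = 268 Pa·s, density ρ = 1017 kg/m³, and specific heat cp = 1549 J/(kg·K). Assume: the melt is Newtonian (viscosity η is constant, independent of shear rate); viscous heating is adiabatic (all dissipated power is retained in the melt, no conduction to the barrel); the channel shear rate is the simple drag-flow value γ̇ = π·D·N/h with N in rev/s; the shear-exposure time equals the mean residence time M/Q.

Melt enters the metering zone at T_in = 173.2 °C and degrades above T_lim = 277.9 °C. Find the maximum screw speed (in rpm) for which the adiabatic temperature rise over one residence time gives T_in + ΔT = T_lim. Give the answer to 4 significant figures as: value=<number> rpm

value=25.10 rpm

Q_s = Q / 3600 = 169.8 / 3600 = 0.0471667 kg/s
t_res = M / Q_s = 14.66 / 0.0471667 = 310.813 s
Geometry in SI: D = 108.0 mm → 0.108 m, h = 3.19 mm → 0.00319 m
ΔT_a = T_lim − T_in = 277.9 − 173.2 = 104.7 K
γ̇_max² = ΔT_a·ρ·cp / (η·t_res) = [104.7 × 1017 × 1549] / [268 × 310.813] = 1980.09 s⁻²
γ̇_max = √1980.09 = 44.4982 s⁻¹
N_max = γ̇_max h / (πD) = 44.4982·0.00319/(π·0.108) = 0.418369 rev/s → ×60 = 25.1022 rpm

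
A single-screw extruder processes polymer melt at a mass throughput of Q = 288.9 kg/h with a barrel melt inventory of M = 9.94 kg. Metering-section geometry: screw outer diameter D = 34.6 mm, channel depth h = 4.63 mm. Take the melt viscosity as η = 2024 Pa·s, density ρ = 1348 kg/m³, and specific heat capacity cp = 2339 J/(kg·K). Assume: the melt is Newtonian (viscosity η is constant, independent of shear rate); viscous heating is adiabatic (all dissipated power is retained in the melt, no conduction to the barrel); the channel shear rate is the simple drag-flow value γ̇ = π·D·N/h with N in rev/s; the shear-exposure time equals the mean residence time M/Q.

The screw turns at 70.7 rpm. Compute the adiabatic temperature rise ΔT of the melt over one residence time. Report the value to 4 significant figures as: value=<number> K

value=60.85 K

Q_s = Q / 3600 = 288.9 / 3600 = 0.08025 kg/s
t_res = M / Q_s = 9.94 ÷ 0.08025 = 123.863 s
Convert to SI: D = 0.0346 m, h = 0.00463 m, N = 70.7/60 = 1.17833 rev/s
γ̇ = π·D·N / h = π · 0.0346 · 1.17833 / 0.00463 = 27.6639 s⁻¹
ΔT = η·γ̇²·t_res/(ρ·cp) = [2024 × 27.6639² × 123.863] / [1348 × 2339] = 60.8496 K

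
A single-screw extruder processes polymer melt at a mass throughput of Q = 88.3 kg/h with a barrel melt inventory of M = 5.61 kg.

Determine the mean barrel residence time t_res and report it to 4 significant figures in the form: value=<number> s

value=228.7 s

Convert throughput: Q = 88.3 kg/h = 88.3/3600 = 0.0245278 kg/s
Mean residence time: t_res = M/Q_s = 5.61 kg / 0.0245278 kg/s = 228.72 s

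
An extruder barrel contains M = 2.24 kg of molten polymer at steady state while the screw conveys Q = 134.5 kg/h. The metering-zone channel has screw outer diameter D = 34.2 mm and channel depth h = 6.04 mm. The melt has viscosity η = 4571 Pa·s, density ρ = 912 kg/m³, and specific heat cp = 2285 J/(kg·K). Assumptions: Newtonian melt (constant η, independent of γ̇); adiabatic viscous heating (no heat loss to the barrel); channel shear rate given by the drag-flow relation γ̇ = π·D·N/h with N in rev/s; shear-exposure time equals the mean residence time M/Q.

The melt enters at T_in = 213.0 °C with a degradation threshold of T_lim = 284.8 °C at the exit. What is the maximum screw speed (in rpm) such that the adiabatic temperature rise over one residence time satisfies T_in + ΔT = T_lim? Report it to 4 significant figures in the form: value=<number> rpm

Convert throughput: Q = 134.5 kg/h = 134.5/3600 = 0.0373611 kg/s
t_res = M / Q_s = 2.24 ÷ 0.0373611 = 59.9554 s
Convert to metres: D = 0.0342 m, h = 0.00604 m
ΔT_a = T_lim − T_in = 284.8 °C − 213.0 °C = 71.8 K
γ̇_max² = ΔT_a·ρ·cp/(η·t_res) = 71.8·912·2285/(4571·59.9554) = 545.967 s⁻²
Take the square root: γ̇_max = √(545.967) = 23.3659 s⁻¹
N_max = γ̇_max·h / (π·D) = 23.3659 · 0.00604 / (π · 0.0342) = 1.31354 rev/s = 78.8125 rpm

value=78.81 rpm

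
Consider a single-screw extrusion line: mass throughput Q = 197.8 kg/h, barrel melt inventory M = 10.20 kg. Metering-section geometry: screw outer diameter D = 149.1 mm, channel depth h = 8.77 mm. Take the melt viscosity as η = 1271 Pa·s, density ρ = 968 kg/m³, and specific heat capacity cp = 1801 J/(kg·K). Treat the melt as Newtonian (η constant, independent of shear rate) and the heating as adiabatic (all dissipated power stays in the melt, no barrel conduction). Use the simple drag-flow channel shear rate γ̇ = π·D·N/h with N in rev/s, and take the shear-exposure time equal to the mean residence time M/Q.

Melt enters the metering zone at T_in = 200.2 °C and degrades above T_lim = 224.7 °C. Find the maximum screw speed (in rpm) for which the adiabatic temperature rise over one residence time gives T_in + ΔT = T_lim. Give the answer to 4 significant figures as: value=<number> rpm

value=15.11 rpm

Q_s = Q / 3600 = 197.8 / 3600 = 0.0549444 kg/s
Mean residence time: t_res = M/Q_s = 10.20 kg / 0.0549444 kg/s = 185.642 s
Convert to metres: D = 0.1491 m, h = 0.00877 m
Allowable rise: ΔT_a = T_lim − T_in = 224.7 − 200.2 = 24.5 K
γ̇_max² = ΔT_a·ρ·cp/(η·t_res) = 24.5·968·1801/(1271·185.642) = 181.023 s⁻²
γ̇_max = √181.023 = 13.4545 s⁻¹
N_max = γ̇_max h / (πD) = 13.4545·0.00877/(π·0.1491) = 0.251906 rev/s → ×60 = 15.1144 rpm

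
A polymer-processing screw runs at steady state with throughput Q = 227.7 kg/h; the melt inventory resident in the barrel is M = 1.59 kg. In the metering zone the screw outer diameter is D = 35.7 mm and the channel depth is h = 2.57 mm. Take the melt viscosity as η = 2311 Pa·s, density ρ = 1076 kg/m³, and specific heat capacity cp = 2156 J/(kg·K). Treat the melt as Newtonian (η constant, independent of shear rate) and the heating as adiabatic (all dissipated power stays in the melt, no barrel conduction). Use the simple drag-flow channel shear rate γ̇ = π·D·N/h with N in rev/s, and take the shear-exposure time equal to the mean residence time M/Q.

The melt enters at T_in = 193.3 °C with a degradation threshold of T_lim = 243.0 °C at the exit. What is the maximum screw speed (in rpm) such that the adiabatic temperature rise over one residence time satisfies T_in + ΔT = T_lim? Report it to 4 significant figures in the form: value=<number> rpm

value=61.25 rpm

Convert throughput: Q = 227.7 kg/h = 227.7/3600 = 0.06325 kg/s
t_res = M / Q_s = 1.59 / 0.06325 = 25.1383 s
Geometry in SI: D = 35.7 mm → 0.0357 m, h = 2.57 mm → 0.00257 m
Allowable rise: ΔT_a = T_lim − T_in = 243.0 − 193.3 = 49.7 K
γ̇_max² = ΔT_a·ρ·cp / (η·t_res) = [49.7 × 1076 × 2156] / [2311 × 25.1383] = 1984.64 s⁻²
Take the square root: γ̇_max = √(1984.64) = 44.5493 s⁻¹
N_max = γ̇_max·h / (π·D) = 44.5493 · 0.00257 / (π · 0.0357) = 1.02083 rev/s = 61.2501 rpm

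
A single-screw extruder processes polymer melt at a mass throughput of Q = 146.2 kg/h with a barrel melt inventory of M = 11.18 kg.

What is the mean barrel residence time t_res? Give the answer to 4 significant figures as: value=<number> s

Convert throughput: Q = 146.2 kg/h = 146.2/3600 = 0.0406111 kg/s
Mean residence time: t_res = M/Q_s = 11.18 kg / 0.0406111 kg/s = 275.294 s

value=275.3 s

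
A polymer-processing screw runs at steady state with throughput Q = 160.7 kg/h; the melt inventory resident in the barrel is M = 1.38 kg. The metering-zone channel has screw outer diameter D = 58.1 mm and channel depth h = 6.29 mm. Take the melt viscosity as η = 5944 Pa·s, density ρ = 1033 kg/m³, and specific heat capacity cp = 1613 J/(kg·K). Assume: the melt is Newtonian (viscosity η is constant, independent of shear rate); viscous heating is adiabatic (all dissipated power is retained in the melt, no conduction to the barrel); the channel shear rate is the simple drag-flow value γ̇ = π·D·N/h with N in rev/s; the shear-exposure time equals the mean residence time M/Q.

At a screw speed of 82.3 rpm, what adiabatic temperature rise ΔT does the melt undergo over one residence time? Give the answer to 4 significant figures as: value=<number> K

value=174.7 K

Throughput in SI: Q_s = 160.7 kg/h ÷ 3600 s/h = 0.0446389 kg/s
t_res = M / Q_s = 1.38 / 0.0446389 = 30.9147 s
Geometry in metres: D = 58.1 mm → 0.0581 m, h = 6.29 mm → 0.00629 m; screw speed N = 82.3 rpm = 1.37167 rev/s
γ̇ = π D N / h = (π)(0.0581)(1.37167) / 0.00629 = 39.8037 s⁻¹
ΔT = η·γ̇²·t_res / (ρ·cp) = 5944 · (39.8037)² · 30.9147 / (1033 · 1613) = 174.726 K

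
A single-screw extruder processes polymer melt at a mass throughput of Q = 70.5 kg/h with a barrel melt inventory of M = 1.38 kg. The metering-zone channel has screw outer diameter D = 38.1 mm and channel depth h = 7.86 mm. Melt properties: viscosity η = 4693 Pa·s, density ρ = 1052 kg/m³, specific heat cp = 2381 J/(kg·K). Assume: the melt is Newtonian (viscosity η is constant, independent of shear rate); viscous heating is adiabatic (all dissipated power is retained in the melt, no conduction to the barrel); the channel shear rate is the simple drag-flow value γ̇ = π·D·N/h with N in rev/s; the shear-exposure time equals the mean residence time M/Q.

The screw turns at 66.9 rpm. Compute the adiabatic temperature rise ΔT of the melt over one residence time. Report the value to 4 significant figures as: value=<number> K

value=38.06 K

Convert throughput: Q = 70.5 kg/h = 70.5/3600 = 0.0195833 kg/s
t_res = M / Q_s = 1.38 / 0.0195833 = 70.4681 s
D = 38.1 mm = 0.0381 m;  h = 7.86 mm = 0.00786 m;  N = 66.9 rpm / 60 = 1.115 rev/s
γ̇ = π D N / h = (π)(0.0381)(1.115) / 0.00786 = 16.9796 s⁻¹
Adiabatic rise: ΔT = η γ̇² t_res / (ρ cp) = 4693·(16.9796)²·70.4681 / (1052·2381) = 38.0647 K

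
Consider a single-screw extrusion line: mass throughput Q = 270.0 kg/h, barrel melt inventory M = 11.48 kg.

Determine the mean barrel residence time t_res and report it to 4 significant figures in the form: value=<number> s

Throughput in SI: Q_s = 270.0 kg/h ÷ 3600 s/h = 0.075 kg/s
Mean residence time: t_res = M/Q_s = 11.48 kg / 0.075 kg/s = 153.067 s

value=153.1 s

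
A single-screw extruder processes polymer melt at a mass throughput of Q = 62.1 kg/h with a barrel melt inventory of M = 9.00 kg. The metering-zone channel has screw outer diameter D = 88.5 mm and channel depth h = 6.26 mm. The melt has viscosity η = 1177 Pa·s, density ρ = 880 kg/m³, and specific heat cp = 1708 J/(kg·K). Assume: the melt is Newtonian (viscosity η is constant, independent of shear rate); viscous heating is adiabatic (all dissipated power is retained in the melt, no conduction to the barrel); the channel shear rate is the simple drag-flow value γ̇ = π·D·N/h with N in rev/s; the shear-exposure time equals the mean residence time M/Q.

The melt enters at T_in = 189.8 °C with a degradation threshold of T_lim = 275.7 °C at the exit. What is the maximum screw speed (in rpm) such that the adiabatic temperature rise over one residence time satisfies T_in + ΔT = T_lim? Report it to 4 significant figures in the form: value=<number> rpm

value=19.59 rpm

Convert throughput: Q = 62.1 kg/h = 62.1/3600 = 0.01725 kg/s
Mean residence time: t_res = M/Q_s = 9.00 kg / 0.01725 kg/s = 521.739 s
D = 88.5 mm = 0.0885 m;  h = 6.26 mm = 0.00626 m
ΔT_a = T_lim − T_in = 275.7 − 189.8 = 85.9 K
γ̇_max² = ΔT_a·ρ·cp / (η·t_res) = [85.9 × 880 × 1708] / [1177 × 521.739] = 210.249 s⁻²
Take the square root: γ̇_max = √(210.249) = 14.5 s⁻¹
N_max = γ̇_max·h / (π·D) = 14.5 · 0.00626 / (π · 0.0885) = 0.326474 rev/s = 19.5884 rpm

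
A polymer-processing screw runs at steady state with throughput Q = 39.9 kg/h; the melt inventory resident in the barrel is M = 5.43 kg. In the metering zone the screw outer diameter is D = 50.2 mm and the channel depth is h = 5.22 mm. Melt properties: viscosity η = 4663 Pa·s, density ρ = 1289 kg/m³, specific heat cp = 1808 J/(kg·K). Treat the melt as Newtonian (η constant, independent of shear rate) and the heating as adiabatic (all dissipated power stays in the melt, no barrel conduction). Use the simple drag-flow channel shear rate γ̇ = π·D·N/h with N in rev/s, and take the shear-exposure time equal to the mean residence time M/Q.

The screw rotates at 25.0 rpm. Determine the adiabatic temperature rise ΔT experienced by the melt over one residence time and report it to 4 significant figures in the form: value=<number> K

value=155.3 K

Q_s = Q / 3600 = 39.9 / 3600 = 0.0110833 kg/s
Mean residence time: t_res = M/Q_s = 5.43 kg / 0.0110833 kg/s = 489.925 s
D = 50.2 mm = 0.0502 m;  h = 5.22 mm = 0.00522 m;  N = 25.0 rpm / 60 = 0.416667 rev/s
γ̇ = π·D·N / h = π · 0.0502 · 0.416667 / 0.00522 = 12.5884 s⁻¹
ΔT = η·γ̇²·t_res / (ρ·cp) = 4663 · (12.5884)² · 489.925 / (1289 · 1808) = 155.341 K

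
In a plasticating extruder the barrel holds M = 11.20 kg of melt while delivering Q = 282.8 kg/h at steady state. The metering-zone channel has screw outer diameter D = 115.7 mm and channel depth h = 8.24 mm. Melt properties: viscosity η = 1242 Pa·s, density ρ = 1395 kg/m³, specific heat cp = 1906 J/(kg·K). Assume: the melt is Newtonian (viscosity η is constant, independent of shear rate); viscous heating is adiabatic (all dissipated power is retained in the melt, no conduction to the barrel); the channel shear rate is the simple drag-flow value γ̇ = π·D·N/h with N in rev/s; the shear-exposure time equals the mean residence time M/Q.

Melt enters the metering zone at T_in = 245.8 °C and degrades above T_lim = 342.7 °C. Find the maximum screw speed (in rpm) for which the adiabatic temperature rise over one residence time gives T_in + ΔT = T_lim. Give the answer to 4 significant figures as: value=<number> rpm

value=51.88 rpm

Convert throughput: Q = 282.8 kg/h = 282.8/3600 = 0.0785556 kg/s
t_res = M / Q_s = 11.20 ÷ 0.0785556 = 142.574 s
Geometry in SI: D = 115.7 mm → 0.1157 m, h = 8.24 mm → 0.00824 m
Allowable rise: ΔT_a = T_lim − T_in = 342.7 − 245.8 = 96.9 K
Invert ΔT = ηγ̇²t_res/(ρcp) for γ̇: γ̇_max² = ΔT_a ρ cp / (η t_res) = 96.9·1395·1906 / (1242·142.574) = 1454.98 s⁻²
γ̇_max = √1454.98 = 38.1443 s⁻¹
Solve γ̇ = πDN/h for N: N_max = γ̇_max·h/(π·D) = 38.1443 × 0.00824 / (π × 0.1157) = 0.864715 rev/s = 51.8829 rpm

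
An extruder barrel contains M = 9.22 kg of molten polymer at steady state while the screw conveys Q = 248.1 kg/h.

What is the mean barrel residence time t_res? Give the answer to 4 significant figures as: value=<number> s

value=133.8 s

Throughput in SI: Q_s = 248.1 kg/h ÷ 3600 s/h = 0.0689167 kg/s
t_res = M / Q_s = 9.22 ÷ 0.0689167 = 133.785 s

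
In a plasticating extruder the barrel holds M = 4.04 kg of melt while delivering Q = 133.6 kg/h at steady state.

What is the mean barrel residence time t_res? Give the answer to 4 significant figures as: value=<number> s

value=108.9 s

Q_s = Q / 3600 = 133.6 / 3600 = 0.0371111 kg/s
t_res = M / Q_s = 4.04 / 0.0371111 = 108.862 s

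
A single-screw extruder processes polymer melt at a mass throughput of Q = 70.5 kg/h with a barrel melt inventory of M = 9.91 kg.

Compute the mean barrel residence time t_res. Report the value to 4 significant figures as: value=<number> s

value=506.0 s

Q_s = Q / 3600 = 70.5 / 3600 = 0.0195833 kg/s
t_res = M / Q_s = 9.91 ÷ 0.0195833 = 506.043 s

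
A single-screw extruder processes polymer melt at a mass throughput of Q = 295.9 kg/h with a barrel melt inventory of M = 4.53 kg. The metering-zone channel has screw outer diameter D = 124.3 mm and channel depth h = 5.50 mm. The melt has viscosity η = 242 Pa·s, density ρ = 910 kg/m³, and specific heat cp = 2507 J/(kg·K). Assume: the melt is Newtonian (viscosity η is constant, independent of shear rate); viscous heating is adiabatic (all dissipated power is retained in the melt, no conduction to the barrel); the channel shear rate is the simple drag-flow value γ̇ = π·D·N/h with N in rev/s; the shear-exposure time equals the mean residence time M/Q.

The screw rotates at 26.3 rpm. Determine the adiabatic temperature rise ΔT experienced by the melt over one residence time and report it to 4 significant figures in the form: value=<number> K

Convert throughput: Q = 295.9 kg/h = 295.9/3600 = 0.0821944 kg/s
t_res = M / Q_s = 4.53 / 0.0821944 = 55.1132 s
Convert to SI: D = 0.1243 m, h = 0.0055 m, N = 26.3/60 = 0.438333 rev/s
γ̇ = π·D·N / h = π · 0.1243 · 0.438333 / 0.0055 = 31.1217 s⁻¹
ΔT = η·γ̇²·t_res / (ρ·cp) = 242 · (31.1217)² · 55.1132 / (910 · 2507) = 5.66241 K

value=5.662 K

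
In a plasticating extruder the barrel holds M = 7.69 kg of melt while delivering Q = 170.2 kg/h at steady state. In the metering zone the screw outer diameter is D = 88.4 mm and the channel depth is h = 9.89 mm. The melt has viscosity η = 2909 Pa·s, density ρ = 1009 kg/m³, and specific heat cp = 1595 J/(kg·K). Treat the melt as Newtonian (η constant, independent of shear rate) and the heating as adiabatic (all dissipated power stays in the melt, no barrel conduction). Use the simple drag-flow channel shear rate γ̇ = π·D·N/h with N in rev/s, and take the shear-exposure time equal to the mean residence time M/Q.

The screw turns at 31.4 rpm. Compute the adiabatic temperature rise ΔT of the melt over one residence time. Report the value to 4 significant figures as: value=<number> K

Throughput in SI: Q_s = 170.2 kg/h ÷ 3600 s/h = 0.0472778 kg/s
t_res = M / Q_s = 7.69 ÷ 0.0472778 = 162.656 s
Geometry in metres: D = 88.4 mm → 0.0884 m, h = 9.89 mm → 0.00989 m; screw speed N = 31.4 rpm = 0.523333 rev/s
γ̇ = π D N / h = (π)(0.0884)(0.523333) / 0.00989 = 14.6955 s⁻¹
Adiabatic rise: ΔT = η γ̇² t_res / (ρ cp) = 2909·(14.6955)²·162.656 / (1009·1595) = 63.4936 K

value=63.49 K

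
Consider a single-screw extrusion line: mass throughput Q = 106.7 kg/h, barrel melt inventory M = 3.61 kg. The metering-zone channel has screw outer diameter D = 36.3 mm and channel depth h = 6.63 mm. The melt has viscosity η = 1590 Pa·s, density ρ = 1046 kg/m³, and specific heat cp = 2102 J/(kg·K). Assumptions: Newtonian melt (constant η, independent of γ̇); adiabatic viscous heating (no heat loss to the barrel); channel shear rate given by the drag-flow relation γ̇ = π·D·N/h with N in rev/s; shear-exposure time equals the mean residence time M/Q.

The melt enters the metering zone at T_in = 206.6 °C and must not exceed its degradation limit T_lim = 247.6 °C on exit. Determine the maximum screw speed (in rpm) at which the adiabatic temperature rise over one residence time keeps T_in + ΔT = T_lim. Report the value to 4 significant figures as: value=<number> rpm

Q_s = Q / 3600 = 106.7 / 3600 = 0.0296389 kg/s
t_res = M / Q_s = 3.61 / 0.0296389 = 121.799 s
Geometry in SI: D = 36.3 mm → 0.0363 m, h = 6.63 mm → 0.00663 m
ΔT_a = T_lim − T_in = 247.6 °C − 206.6 °C = 41 K
Invert ΔT = ηγ̇²t_res/(ρcp) for γ̇: γ̇_max² = ΔT_a ρ cp / (η t_res) = 41·1046·2102 / (1590·121.799) = 465.485 s⁻²
γ̇_max = sqrt(465.485) = 21.5751 s⁻¹
Solve γ̇ = πDN/h for N: N_max = γ̇_max·h/(π·D) = 21.5751 × 0.00663 / (π × 0.0363) = 1.25432 rev/s = 75.2595 rpm

value=75.26 rpm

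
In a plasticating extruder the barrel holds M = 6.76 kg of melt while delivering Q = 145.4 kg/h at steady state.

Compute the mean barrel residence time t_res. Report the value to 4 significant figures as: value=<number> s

value=167.4 s

Q_s = Q / 3600 = 145.4 / 3600 = 0.0403889 kg/s
t_res = M / Q_s = 6.76 / 0.0403889 = 167.373 s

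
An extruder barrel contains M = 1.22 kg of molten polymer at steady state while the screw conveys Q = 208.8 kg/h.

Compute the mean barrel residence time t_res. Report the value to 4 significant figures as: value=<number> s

value=21.03 s

Convert throughput: Q = 208.8 kg/h = 208.8/3600 = 0.058 kg/s
Mean residence time: t_res = M/Q_s = 1.22 kg / 0.058 kg/s = 21.0345 s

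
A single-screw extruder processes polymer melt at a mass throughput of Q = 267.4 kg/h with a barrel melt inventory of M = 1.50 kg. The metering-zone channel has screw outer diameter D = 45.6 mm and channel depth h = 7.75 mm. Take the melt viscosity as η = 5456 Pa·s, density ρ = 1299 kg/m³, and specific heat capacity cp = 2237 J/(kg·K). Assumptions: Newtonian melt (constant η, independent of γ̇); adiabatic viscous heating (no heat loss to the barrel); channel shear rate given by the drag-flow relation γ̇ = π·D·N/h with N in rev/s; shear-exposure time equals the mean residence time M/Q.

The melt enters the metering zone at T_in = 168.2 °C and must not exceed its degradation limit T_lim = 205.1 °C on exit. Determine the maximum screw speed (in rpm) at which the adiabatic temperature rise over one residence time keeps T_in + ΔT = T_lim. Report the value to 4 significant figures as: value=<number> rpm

Throughput in SI: Q_s = 267.4 kg/h ÷ 3600 s/h = 0.0742778 kg/s
Mean residence time: t_res = M/Q_s = 1.50 kg / 0.0742778 kg/s = 20.1945 s
D = 45.6 mm = 0.0456 m;  h = 7.75 mm = 0.00775 m
Allowable rise: ΔT_a = T_lim − T_in = 205.1 − 168.2 = 36.9 K
γ̇_max² = ΔT_a·ρ·cp / (η·t_res) = [36.9 × 1299 × 2237] / [5456 × 20.1945] = 973.184 s⁻²
γ̇_max = √973.184 = 31.1959 s⁻¹
N_max = γ̇_max·h / (π·D) = 31.1959 · 0.00775 / (π · 0.0456) = 1.68766 rev/s = 101.259 rpm

value=101.3 rpm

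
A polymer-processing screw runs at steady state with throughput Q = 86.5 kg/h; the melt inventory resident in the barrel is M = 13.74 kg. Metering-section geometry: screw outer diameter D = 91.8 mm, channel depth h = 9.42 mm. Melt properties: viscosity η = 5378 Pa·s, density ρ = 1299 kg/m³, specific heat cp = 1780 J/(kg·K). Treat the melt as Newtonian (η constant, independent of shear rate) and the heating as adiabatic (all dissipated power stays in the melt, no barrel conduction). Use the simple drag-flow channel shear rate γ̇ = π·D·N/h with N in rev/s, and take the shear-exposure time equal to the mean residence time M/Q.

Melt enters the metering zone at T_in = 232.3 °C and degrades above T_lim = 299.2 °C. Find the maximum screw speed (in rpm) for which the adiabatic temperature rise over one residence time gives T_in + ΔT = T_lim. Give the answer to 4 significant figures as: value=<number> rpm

value=13.90 rpm

Q_s = Q / 3600 = 86.5 / 3600 = 0.0240278 kg/s
t_res = M / Q_s = 13.74 ÷ 0.0240278 = 571.838 s
Convert to metres: D = 0.0918 m, h = 0.00942 m
Allowable rise: ΔT_a = T_lim − T_in = 299.2 − 232.3 = 66.9 K
γ̇_max² = ΔT_a·ρ·cp / (η·t_res) = [66.9 × 1299 × 1780] / [5378 × 571.838] = 50.2992 s⁻²
γ̇_max = sqrt(50.2992) = 7.0922 s⁻¹
N_max = γ̇_max h / (πD) = 7.0922·0.00942/(π·0.0918) = 0.231654 rev/s → ×60 = 13.8992 rpm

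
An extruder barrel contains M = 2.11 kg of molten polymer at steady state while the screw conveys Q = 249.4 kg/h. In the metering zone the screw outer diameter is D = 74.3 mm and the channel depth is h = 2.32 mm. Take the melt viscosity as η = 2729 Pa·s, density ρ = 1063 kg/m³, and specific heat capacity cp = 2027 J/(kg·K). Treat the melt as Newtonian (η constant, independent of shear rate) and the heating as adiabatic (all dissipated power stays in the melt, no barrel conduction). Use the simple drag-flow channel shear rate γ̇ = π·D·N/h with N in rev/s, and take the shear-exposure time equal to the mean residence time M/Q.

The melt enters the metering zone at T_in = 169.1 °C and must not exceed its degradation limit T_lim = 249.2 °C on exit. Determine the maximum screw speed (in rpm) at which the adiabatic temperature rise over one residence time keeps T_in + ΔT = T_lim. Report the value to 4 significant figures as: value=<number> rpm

Q_s = Q / 3600 = 249.4 / 3600 = 0.0692778 kg/s
Mean residence time: t_res = M/Q_s = 2.11 kg / 0.0692778 kg/s = 30.4571 s
D = 74.3 mm = 0.0743 m;  h = 2.32 mm = 0.00232 m
ΔT_a = T_lim − T_in = 249.2 − 169.1 = 80.1 K
γ̇_max² = ΔT_a·ρ·cp / (η·t_res) = [80.1 × 1063 × 2027] / [2729 × 30.4571] = 2076.48 s⁻²
Take the square root: γ̇_max = √(2076.48) = 45.5684 s⁻¹
N_max = γ̇_max·h / (π·D) = 45.5684 · 0.00232 / (π · 0.0743) = 0.452911 rev/s = 27.1747 rpm

value=27.17 rpm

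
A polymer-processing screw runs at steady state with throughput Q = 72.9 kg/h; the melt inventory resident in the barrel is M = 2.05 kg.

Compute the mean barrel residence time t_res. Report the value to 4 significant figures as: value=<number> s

Q_s = Q / 3600 = 72.9 / 3600 = 0.02025 kg/s
t_res = M / Q_s = 2.05 ÷ 0.02025 = 101.235 s

value=101.2 s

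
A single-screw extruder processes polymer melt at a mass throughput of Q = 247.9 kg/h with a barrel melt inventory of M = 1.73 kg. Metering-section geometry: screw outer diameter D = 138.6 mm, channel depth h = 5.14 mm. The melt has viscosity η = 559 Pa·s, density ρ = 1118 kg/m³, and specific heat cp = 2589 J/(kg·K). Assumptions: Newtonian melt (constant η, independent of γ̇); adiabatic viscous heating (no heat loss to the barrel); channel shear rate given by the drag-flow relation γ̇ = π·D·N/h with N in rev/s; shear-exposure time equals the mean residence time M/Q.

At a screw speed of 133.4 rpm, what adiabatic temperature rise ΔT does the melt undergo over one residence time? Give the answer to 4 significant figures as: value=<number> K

value=172.1 K

Throughput in SI: Q_s = 247.9 kg/h ÷ 3600 s/h = 0.0688611 kg/s
t_res = M / Q_s = 1.73 ÷ 0.0688611 = 25.123 s
D = 138.6 mm = 0.1386 m;  h = 5.14 mm = 0.00514 m;  N = 133.4 rpm / 60 = 2.22333 rev/s
γ̇ = π D N / h = (π)(0.1386)(2.22333) / 0.00514 = 188.345 s⁻¹
ΔT = η·γ̇²·t_res/(ρ·cp) = [559 × 188.345² × 25.123] / [1118 × 2589] = 172.115 K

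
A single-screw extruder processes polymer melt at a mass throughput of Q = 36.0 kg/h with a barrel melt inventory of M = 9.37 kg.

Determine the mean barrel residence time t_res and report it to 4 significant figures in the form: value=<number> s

Convert throughput: Q = 36.0 kg/h = 36.0/3600 = 0.01 kg/s
t_res = M / Q_s = 9.37 ÷ 0.01 = 937 s

value=937.0 s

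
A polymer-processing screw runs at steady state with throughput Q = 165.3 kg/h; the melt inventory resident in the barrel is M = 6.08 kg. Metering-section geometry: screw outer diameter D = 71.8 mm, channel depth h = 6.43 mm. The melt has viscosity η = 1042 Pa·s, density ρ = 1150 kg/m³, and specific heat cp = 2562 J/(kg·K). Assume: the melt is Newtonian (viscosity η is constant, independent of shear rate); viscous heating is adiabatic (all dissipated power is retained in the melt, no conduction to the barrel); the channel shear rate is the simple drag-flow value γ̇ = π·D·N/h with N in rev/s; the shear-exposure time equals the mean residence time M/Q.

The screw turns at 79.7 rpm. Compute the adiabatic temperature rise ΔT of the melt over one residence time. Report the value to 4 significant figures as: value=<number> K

Convert throughput: Q = 165.3 kg/h = 165.3/3600 = 0.0459167 kg/s
t_res = M / Q_s = 6.08 ÷ 0.0459167 = 132.414 s
D = 71.8 mm = 0.0718 m;  h = 6.43 mm = 0.00643 m;  N = 79.7 rpm / 60 = 1.32833 rev/s
Shear rate: γ̇ = πDN/h = π·0.0718·1.32833/0.00643 = 46.5983 s⁻¹
Adiabatic rise: ΔT = η γ̇² t_res / (ρ cp) = 1042·(46.5983)²·132.414 / (1150·2562) = 101.687 K

value=101.7 K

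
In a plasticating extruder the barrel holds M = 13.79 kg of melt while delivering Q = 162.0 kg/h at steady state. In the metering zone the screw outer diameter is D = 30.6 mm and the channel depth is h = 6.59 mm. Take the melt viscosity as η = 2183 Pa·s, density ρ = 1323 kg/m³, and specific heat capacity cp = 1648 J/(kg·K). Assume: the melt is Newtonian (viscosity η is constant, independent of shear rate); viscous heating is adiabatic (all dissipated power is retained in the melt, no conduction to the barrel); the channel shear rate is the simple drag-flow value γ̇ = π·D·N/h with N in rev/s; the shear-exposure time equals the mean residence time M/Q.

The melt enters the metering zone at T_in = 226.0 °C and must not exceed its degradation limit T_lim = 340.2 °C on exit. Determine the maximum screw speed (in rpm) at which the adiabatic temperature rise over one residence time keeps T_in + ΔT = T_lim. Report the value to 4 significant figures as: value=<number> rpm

value=79.35 rpm

Q_s = Q / 3600 = 162.0 / 3600 = 0.045 kg/s
t_res = M / Q_s = 13.79 / 0.045 = 306.444 s
Geometry in SI: D = 30.6 mm → 0.0306 m, h = 6.59 mm → 0.00659 m
Allowable rise: ΔT_a = T_lim − T_in = 340.2 − 226.0 = 114.2 K
γ̇_max² = ΔT_a·ρ·cp / (η·t_res) = [114.2 × 1323 × 1648] / [2183 × 306.444] = 372.201 s⁻²
γ̇_max = √372.201 = 19.2925 s⁻¹
N_max = γ̇_max·h / (π·D) = 19.2925 · 0.00659 / (π · 0.0306) = 1.32252 rev/s = 79.3513 rpm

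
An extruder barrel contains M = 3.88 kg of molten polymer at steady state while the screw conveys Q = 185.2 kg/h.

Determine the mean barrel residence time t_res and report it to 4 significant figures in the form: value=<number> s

value=75.42 s

Convert throughput: Q = 185.2 kg/h = 185.2/3600 = 0.0514444 kg/s
t_res = M / Q_s = 3.88 / 0.0514444 = 75.4212 s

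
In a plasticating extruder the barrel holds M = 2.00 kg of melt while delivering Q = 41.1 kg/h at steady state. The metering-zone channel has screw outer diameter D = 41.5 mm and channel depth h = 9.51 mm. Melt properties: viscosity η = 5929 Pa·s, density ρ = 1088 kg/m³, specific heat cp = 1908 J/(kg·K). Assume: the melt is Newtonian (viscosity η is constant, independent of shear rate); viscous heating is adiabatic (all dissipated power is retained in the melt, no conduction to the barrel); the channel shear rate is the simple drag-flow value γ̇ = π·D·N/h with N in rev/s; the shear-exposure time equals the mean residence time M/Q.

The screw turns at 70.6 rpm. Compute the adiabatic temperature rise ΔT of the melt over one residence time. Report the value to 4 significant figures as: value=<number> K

value=130.2 K

Convert throughput: Q = 41.1 kg/h = 41.1/3600 = 0.0114167 kg/s
t_res = M / Q_s = 2.00 / 0.0114167 = 175.182 s
Geometry in metres: D = 41.5 mm → 0.0415 m, h = 9.51 mm → 0.00951 m; screw speed N = 70.6 rpm = 1.17667 rev/s
γ̇ = π D N / h = (π)(0.0415)(1.17667) / 0.00951 = 16.1314 s⁻¹
ΔT = η·γ̇²·t_res/(ρ·cp) = [5929 × 16.1314² × 175.182] / [1088 × 1908] = 130.199 K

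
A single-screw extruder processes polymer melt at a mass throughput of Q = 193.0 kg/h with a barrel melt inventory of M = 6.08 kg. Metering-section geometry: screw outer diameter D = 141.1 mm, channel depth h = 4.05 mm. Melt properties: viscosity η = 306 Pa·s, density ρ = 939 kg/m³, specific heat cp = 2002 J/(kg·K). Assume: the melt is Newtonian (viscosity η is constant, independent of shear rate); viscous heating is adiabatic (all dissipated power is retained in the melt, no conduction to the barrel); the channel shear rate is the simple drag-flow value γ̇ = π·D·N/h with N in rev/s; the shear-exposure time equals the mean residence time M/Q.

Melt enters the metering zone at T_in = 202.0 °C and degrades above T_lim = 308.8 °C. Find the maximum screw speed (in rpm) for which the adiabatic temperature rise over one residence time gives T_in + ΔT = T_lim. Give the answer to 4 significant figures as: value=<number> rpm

Throughput in SI: Q_s = 193.0 kg/h ÷ 3600 s/h = 0.0536111 kg/s
Mean residence time: t_res = M/Q_s = 6.08 kg / 0.0536111 kg/s = 113.409 s
Convert to metres: D = 0.1411 m, h = 0.00405 m
ΔT_a = T_lim − T_in = 308.8 − 202.0 = 106.8 K
Invert ΔT = ηγ̇²t_res/(ρcp) for γ̇: γ̇_max² = ΔT_a ρ cp / (η t_res) = 106.8·939·2002 / (306·113.409) = 5785.36 s⁻²
Take the square root: γ̇_max = √(5785.36) = 76.0616 s⁻¹
Solve γ̇ = πDN/h for N: N_max = γ̇_max·h/(π·D) = 76.0616 × 0.00405 / (π × 0.1411) = 0.694934 rev/s = 41.696 rpm

value=41.70 rpm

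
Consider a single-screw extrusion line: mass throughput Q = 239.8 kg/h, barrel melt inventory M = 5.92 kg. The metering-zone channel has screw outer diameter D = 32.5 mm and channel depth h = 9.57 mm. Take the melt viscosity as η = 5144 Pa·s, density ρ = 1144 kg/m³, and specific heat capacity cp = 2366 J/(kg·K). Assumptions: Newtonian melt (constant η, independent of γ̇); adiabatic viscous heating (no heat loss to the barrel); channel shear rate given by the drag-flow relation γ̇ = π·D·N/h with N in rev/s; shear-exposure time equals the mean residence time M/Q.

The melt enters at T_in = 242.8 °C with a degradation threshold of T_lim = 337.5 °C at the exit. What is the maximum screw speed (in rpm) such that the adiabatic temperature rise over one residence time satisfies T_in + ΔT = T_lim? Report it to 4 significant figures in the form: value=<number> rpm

value=133.2 rpm

Q_s = Q / 3600 = 239.8 / 3600 = 0.0666111 kg/s
t_res = M / Q_s = 5.92 ÷ 0.0666111 = 88.8741 s
D = 32.5 mm = 0.0325 m;  h = 9.57 mm = 0.00957 m
Allowable rise: ΔT_a = T_lim − T_in = 337.5 − 242.8 = 94.7 K
γ̇_max² = ΔT_a·ρ·cp / (η·t_res) = [94.7 × 1144 × 2366] / [5144 × 88.8741] = 560.68 s⁻²
Take the square root: γ̇_max = √(560.68) = 23.6787 s⁻¹
Solve γ̇ = πDN/h for N: N_max = γ̇_max·h/(π·D) = 23.6787 × 0.00957 / (π × 0.0325) = 2.2194 rev/s = 133.164 rpm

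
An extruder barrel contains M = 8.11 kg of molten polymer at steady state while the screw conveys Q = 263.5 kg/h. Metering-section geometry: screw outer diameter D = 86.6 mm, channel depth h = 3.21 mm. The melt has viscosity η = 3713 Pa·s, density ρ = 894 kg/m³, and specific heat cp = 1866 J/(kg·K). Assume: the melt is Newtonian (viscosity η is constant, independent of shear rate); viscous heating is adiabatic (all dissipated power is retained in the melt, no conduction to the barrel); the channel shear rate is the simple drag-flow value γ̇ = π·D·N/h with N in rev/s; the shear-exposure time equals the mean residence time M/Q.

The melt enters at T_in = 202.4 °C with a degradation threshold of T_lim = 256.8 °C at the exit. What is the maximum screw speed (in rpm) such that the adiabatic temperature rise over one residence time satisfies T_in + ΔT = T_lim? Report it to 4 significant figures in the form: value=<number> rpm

value=10.51 rpm

Q_s = Q / 3600 = 263.5 / 3600 = 0.0731944 kg/s
Mean residence time: t_res = M/Q_s = 8.11 kg / 0.0731944 kg/s = 110.801 s
D = 86.6 mm = 0.0866 m;  h = 3.21 mm = 0.00321 m
ΔT_a = T_lim − T_in = 256.8 °C − 202.4 °C = 54.4 K
Invert ΔT = ηγ̇²t_res/(ρcp) for γ̇: γ̇_max² = ΔT_a ρ cp / (η t_res) = 54.4·894·1866 / (3713·110.801) = 220.587 s⁻²
γ̇_max = sqrt(220.587) = 14.8522 s⁻¹
N_max = γ̇_max h / (πD) = 14.8522·0.00321/(π·0.0866) = 0.175238 rev/s → ×60 = 10.5143 rpm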